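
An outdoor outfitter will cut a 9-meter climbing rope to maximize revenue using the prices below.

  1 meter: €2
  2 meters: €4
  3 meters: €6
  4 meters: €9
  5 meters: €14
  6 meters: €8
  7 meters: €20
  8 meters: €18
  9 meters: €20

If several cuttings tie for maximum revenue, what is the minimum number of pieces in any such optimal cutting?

2

Build r[k] bottom-up: r[k] = max over allowed piece i of (p[i] + r[k−i]).
r[1] = 2
r[2] = max(2+2, 4+0) = 4
r[3] = max(2+4, 4+2, 6+0) = 6
r[4] = max(2+6, 4+4, 6+2, 9+0) = 9
r[5] = max(2+9, 4+6, 6+4, 9+2, 14+0) = 14
r[6] = max(2+14, 4+9, 6+6, 9+4, 14+2, 8+0) = 16
r[7] = max(2+16, 4+14, 6+9, …, 8+2, 20+0) = 20
r[8] = max(2+20, 4+16, 6+14, …, 20+2, 18+0) = 22
r[9] = max(2+22, 4+20, 6+16, …, 18+2, 20+0) = 24
Maximum revenue is €24.
Now minimize piece count subject to staying optimal: for each k, pieces[k] = 1 + min over i with p[i]+r[k−i]=r[k] of pieces[k−i].
pieces[6] = 2
pieces[7] = 1
pieces[8] = 2
pieces[9] = 2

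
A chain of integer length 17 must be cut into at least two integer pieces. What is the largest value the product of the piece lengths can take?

Fill P[k] for k=2..17: at each k try every first piece i and multiply by the better of (k−i) uncut or P[k−i].
P[2] = 1×max(1,0) = 1×1 = 1
P[3] = 1×max(2,1) = 1×2 = 2
P[4] = 2×max(2,1) = 2×2 = 4
P[5] = 2×max(3,2) = 2×3 = 6
P[6] = 3×max(3,2) = 3×3 = 9
P[7] = 2×max(5,6) = 2×6 = 12
P[8] = 2×max(6,9) = 2×9 = 18
P[9] = 3×max(6,9) = 3×9 = 27
P[10] = 2×max(8,18) = 2×18 = 36
P[11] = 2×max(9,27) = 2×27 = 54
P[12] = 3×max(9,27) = 3×27 = 81
P[13] = 2×max(11,54) = 2×54 = 108
P[14] = 2×max(12,81) = 2×81 = 162
P[15] = 3×max(12,81) = 3×81 = 243
P[16] = 2×max(14,162) = 2×162 = 324
P[17] = 2×max(15,243) = 2×243 = 486
One optimal split: 3 + 3 + 3 + 3 + 3 + 2; product 3×3×3×3×3×2 = 486.

486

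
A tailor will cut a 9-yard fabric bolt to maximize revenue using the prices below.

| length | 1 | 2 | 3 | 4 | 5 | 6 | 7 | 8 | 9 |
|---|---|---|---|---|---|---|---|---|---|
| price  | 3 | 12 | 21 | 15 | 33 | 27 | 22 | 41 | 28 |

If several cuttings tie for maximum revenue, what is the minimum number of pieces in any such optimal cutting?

3

Build r[k] bottom-up: r[k] = max over allowed piece i of (p[i] + r[k−i]).
r[1] = 3
r[2] = max(3+3, 12+0) = 12
r[3] = max(3+12, 12+3, 21+0) = 21
r[4] = max(3+21, 12+12, 21+3, 15+0) = 24
r[5] = max(3+24, 12+21, 21+12, 15+3, 33+0) = 33
r[6] = max(3+33, 12+24, 21+21, 15+12, 33+3, 27+0) = 42
r[7] = max(3+42, 12+33, 21+24, …, 27+3, 22+0) = 45
r[8] = max(3+45, 12+42, 21+33, …, 22+3, 41+0) = 54
r[9] = max(3+54, 12+45, 21+42, …, 41+3, 28+0) = 63
Maximum revenue is $63.
Now minimize piece count subject to staying optimal: for each k, pieces[k] = 1 + min over i with p[i]+r[k−i]=r[k] of pieces[k−i].
pieces[6] = 2
pieces[7] = 2
pieces[8] = 2
pieces[9] = 3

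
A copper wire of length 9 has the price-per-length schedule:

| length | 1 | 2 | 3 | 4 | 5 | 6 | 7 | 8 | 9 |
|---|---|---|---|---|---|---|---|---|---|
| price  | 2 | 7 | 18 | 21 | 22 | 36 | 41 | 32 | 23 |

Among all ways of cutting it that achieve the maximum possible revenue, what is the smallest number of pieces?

Build r[k] bottom-up: r[k] = max over allowed piece i of (p[i] + r[k−i]).
r[1] = 2
r[2] = max(2+2, 7+0) = 7
r[3] = max(2+7, 7+2, 18+0) = 18
r[4] = max(2+18, 7+7, 18+2, 21+0) = 21
r[5] = max(2+21, 7+18, 18+7, 21+2, 22+0) = 25
r[6] = max(2+25, 7+21, 18+18, 21+7, 22+2, 36+0) = 36
r[7] = max(2+36, 7+25, 18+21, …, 36+2, 41+0) = 41
r[8] = max(2+41, 7+36, 18+25, …, 41+2, 32+0) = 43
r[9] = max(2+43, 7+41, 18+36, …, 32+2, 23+0) = 54
Maximum revenue is €54.
Now minimize piece count subject to staying optimal: for each k, pieces[k] = 1 + min over i with p[i]+r[k−i]=r[k] of pieces[k−i].
pieces[6] = 1
pieces[7] = 1
pieces[8] = 2
pieces[9] = 2

2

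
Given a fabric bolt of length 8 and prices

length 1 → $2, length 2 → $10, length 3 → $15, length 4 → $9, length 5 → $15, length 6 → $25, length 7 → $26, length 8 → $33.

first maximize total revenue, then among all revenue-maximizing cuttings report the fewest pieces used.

Let r[k] be the best obtainable value from length k. For each k, try every first piece i and keep the best of price[i] + r[k−i].
r[1] = 2
r[2] = max(2+2, 10+0) = 10
r[3] = max(2+10, 10+2, 15+0) = 15
r[4] = max(2+15, 10+10, 15+2, 9+0) = 20
r[5] = max(2+20, 10+15, 15+10, 9+2, 15+0) = 25
r[6] = max(2+25, 10+20, 15+15, 9+10, 15+2, 25+0) = 30
r[7] = max(2+30, 10+25, 15+20, …, 25+2, 26+0) = 35
r[8] = max(2+35, 10+30, 15+25, …, 26+2, 33+0) = 40
Maximum revenue is $40.
Now minimize piece count subject to staying optimal: for each k, pieces[k] = 1 + min over i with p[i]+r[k−i]=r[k] of pieces[k−i].
pieces[5] = 2
pieces[6] = 2
pieces[7] = 3
pieces[8] = 3

3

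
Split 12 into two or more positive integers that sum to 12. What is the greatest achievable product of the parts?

Fill P[k] for k=2..12: at each k try every first piece i and multiply by the better of (k−i) uncut or P[k−i].
P[2] = 1×max(1,0) = 1×1 = 1
P[3] = 1×max(2,1) = 1×2 = 2
P[4] = 2×max(2,1) = 2×2 = 4
P[5] = 2×max(3,2) = 2×3 = 6
P[6] = 3×max(3,2) = 3×3 = 9
P[7] = 2×max(5,6) = 2×6 = 12
P[8] = 2×max(6,9) = 2×9 = 18
P[9] = 3×max(6,9) = 3×9 = 27
P[10] = 2×max(8,18) = 2×18 = 36
P[11] = 2×max(9,27) = 2×27 = 54
P[12] = 3×max(9,27) = 3×27 = 81
One optimal split: 3 + 3 + 3 + 3; product 3×3×3×3 = 81.

81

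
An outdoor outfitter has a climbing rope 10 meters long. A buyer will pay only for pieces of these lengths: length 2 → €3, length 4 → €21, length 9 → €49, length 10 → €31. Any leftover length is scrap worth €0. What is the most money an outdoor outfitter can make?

49

Build best[k] bottom-up: best[k] = max over allowed piece i of (p[i] + best[k−i]).
best[1] = 0
best[2] = 3
best[3] = 3
best[4] = 21
best[5] = 21
best[6] = 24  (first piece 2, then best[4]=21)
best[7] = 24
best[8] = 42  (first piece 4, then best[4]=21)
best[9] = 49
best[10] = 49
One optimal cutting: pieces 9 with 1 meter of scrap → €49.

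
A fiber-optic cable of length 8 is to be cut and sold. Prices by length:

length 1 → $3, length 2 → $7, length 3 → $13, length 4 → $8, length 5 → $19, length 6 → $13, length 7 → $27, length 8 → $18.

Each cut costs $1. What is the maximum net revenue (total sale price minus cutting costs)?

Build v[k] bottom-up: v[k] = max over allowed piece i of (p[i] + v[k−i]) − 1 per cut.
v[1] = 3
v[2] = max(3+3-1, 7+0) = 7
v[3] = max(3+7-1, 7+3-1, 13+0) = 13
v[4] = max(3+13-1, 7+7-1, 13+3-1, 8+0) = 15
v[5] = max(3+15-1, 7+13-1, 13+7-1, 8+3-1, 19+0) = 19
v[6] = max(3+19-1, 7+15-1, 13+13-1, 8+7-1, 19+3-1, 13+0) = 25
v[7] = max(3+25-1, 7+19-1, 13+15-1, …, 13+3-1, 27+0) = 27
v[8] = max(3+27-1, 7+25-1, 13+19-1, …, 27+3-1, 18+0) = 31
One optimal plan: pieces 3 + 3 + 2 (2 cuts) → $33 − $2 = $31.

31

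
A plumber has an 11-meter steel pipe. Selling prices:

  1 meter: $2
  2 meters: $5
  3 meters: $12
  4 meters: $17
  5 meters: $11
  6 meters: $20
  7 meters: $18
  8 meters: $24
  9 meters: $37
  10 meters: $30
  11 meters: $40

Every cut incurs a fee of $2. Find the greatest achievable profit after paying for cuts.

Build r[k] bottom-up: r[k] = max over allowed piece i of (p[i] + r[k−i]) − 2 per cut.
r[1] = 2
r[2] = max(2+2-2, 5+0) = 5
r[3] = max(2+5-2, 5+2-2, 12+0) = 12
r[4] = max(2+12-2, 5+5-2, 12+2-2, 17+0) = 17
r[5] = max(2+17-2, 5+12-2, 12+5-2, 17+2-2, 11+0) = 17
r[6] = max(2+17-2, 5+17-2, 12+12-2, 17+5-2, 11+2-2, 20+0) = 22
r[7] = max(2+22-2, 5+17-2, 12+17-2, …, 20+2-2, 18+0) = 27
r[8] = max(2+27-2, 5+22-2, 12+17-2, …, 18+2-2, 24+0) = 32
r[9] = max(2+32-2, 5+27-2, 12+22-2, …, 24+2-2, 37+0) = 37
r[10] = max(2+37-2, 5+32-2, 12+27-2, …, 37+2-2, 30+0) = 37
r[11] = max(2+37-2, 5+37-2, 12+32-2, …, 30+2-2, 40+0) = 42
One optimal plan: pieces 4 + 4 + 3 (2 cuts) → $46 − $4 = $42.

42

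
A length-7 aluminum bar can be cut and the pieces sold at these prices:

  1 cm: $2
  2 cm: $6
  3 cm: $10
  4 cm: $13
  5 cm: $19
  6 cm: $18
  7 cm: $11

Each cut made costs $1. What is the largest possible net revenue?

24

Let r[k] be the best obtainable value from length k. For each k, try every first piece i and keep the best of price[i] + r[k−i] minus the 1 cut fee when i<k.
r[1] = 2
r[2] = 6
r[3] = 10
r[4] = 13
r[5] = 19
r[6] = 20  (first piece 1, then r[5]=19)
r[7] = 24  (first piece 2, then r[5]=19)
One optimal plan: pieces 5 + 2 (1 cut) → $25 − $1 = $24.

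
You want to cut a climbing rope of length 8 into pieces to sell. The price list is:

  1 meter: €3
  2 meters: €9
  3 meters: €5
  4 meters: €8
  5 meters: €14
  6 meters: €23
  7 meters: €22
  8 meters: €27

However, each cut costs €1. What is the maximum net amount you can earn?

33

Build r[k] bottom-up: r[k] = max over allowed piece i of (p[i] + r[k−i]) − 1 per cut.
r[1] = 3
r[2] = 9
r[3] = 11  (first piece 1, then r[2]=9)
r[4] = 17  (first piece 2, then r[2]=9)
r[5] = 19  (first piece 1, then r[4]=17)
r[6] = 25  (first piece 2, then r[4]=17)
r[7] = 27  (first piece 1, then r[6]=25)
r[8] = 33  (first piece 2, then r[6]=25)
One optimal plan: pieces 2 + 2 + 2 + 2 (3 cuts) → €36 − €3 = €33.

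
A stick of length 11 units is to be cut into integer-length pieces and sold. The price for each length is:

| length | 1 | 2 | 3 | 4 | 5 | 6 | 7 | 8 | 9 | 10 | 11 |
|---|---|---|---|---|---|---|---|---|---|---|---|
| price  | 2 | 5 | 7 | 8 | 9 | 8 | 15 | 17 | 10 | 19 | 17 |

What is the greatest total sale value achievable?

Let r[k] be the best obtainable value from length k. For each k, try every first piece i and keep the best of price[i] + r[k−i].
r[1] = 2
r[2] = 5
r[3] = 7  (first piece 1, then r[2]=5)
r[4] = 10  (first piece 2, then r[2]=5)
r[5] = 12  (first piece 1, then r[4]=10)
r[6] = 15  (first piece 2, then r[4]=10)
r[7] = 17  (first piece 1, then r[6]=15)
r[8] = 20  (first piece 2, then r[6]=15)
r[9] = 22  (first piece 1, then r[8]=20)
r[10] = 25  (first piece 2, then r[8]=20)
r[11] = 27  (first piece 1, then r[10]=25)
One optimal cutting: 2 + 2 + 2 + 2 + 2 + 1 → $5 + $5 + $5 + $5 + $5 + $2 = $27.

27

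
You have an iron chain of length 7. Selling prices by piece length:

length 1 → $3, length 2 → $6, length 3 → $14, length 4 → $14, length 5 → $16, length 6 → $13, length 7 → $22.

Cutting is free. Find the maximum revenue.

31

Build r[k] bottom-up: r[k] = max over allowed piece i of (p[i] + r[k−i]).
r[1] = 3
r[2] = 6  (first piece 1, then r[1]=3)
r[3] = 14
r[4] = 17  (first piece 1, then r[3]=14)
r[5] = 20  (first piece 1, then r[4]=17)
r[6] = 28  (first piece 3, then r[3]=14)
r[7] = 31  (first piece 1, then r[6]=28)
One optimal cutting: 3 + 3 + 1 → $14 + $14 + $3 = $31.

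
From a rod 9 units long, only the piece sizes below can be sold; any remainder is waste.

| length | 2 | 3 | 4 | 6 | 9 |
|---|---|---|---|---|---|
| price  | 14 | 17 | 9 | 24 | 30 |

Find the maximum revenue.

Build f[k] bottom-up: f[k] = max over allowed piece i of (p[i] + f[k−i]).
f[1] = 0
f[2] = 14
f[3] = max(14+0, 17+0) = 17
f[4] = max(14+14, 17+0, 9+0) = 28
f[5] = max(14+17, 17+14, 9+0) = 31
f[6] = max(14+28, 17+17, 9+14, 24+0) = 42
f[7] = max(14+31, 17+28, 9+17, 24+0) = 45
f[8] = max(14+42, 17+31, 9+28, 24+14) = 56
f[9] = max(14+45, 17+42, 9+31, 24+17, 30+0) = 59
One optimal cutting: 3 + 2 + 2 + 2 → €59.

59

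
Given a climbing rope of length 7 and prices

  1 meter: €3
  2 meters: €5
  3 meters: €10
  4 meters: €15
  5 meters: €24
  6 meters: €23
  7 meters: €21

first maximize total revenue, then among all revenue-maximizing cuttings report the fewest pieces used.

3

Consider every possible first cut. r[k] is the best of p[i]+r[k−i] over all sellable i≤k.
r[1] = 3
r[2] = 6  (first piece 1, then r[1]=3)
r[3] = 10
r[4] = 15
r[5] = 24
r[6] = 27  (first piece 1, then r[5]=24)
r[7] = 30  (first piece 1, then r[6]=27)
Maximum revenue is €30.
Now minimize piece count subject to staying optimal: for each k, pieces[k] = 1 + min over i with p[i]+r[k−i]=r[k] of pieces[k−i].
pieces[4] = 1
pieces[5] = 1
pieces[6] = 2
pieces[7] = 3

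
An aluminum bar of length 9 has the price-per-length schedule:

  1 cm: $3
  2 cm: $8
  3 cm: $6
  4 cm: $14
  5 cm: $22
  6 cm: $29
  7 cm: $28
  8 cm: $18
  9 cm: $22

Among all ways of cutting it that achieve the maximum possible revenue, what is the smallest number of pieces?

Build r[k] bottom-up: r[k] = max over allowed piece i of (p[i] + r[k−i]).
r[1] = 3
r[2] = 8
r[3] = 11  (first piece 1, then r[2]=8)
r[4] = 16  (first piece 2, then r[2]=8)
r[5] = 22
r[6] = 29
r[7] = 32  (first piece 1, then r[6]=29)
r[8] = 37  (first piece 2, then r[6]=29)
r[9] = 40  (first piece 1, then r[8]=37)
Maximum revenue is $40.
Now minimize piece count subject to staying optimal: for each k, pieces[k] = 1 + min over i with p[i]+r[k−i]=r[k] of pieces[k−i].
pieces[6] = 1
pieces[7] = 2
pieces[8] = 2
pieces[9] = 3

3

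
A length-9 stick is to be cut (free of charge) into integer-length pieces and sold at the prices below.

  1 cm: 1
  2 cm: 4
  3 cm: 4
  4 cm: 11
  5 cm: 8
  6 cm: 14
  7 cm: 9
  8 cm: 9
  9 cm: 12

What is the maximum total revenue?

Build v[k] bottom-up: v[k] = max over allowed piece i of (p[i] + v[k−i]).
v[1] = 1
v[2] = 4
v[3] = 5  (first piece 1, then v[2]=4)
v[4] = 11
v[5] = 12  (first piece 1, then v[4]=11)
v[6] = 15  (first piece 2, then v[4]=11)
v[7] = 16  (first piece 1, then v[6]=15)
v[8] = 22  (first piece 4, then v[4]=11)
v[9] = 23  (first piece 1, then v[8]=22)
One optimal cutting: 4 + 4 + 1 → 11 + 11 + 1 = 23.

23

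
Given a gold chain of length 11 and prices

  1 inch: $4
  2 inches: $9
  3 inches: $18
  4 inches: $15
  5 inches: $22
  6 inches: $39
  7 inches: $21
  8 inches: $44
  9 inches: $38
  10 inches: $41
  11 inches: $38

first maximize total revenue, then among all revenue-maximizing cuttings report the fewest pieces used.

3

Consider every possible first cut. r[k] is the best of p[i]+r[k−i] over all sellable i≤k.
r[1] = 4
r[2] = 9
r[3] = 18
r[4] = 22  (first piece 1, then r[3]=18)
r[5] = 27  (first piece 2, then r[3]=18)
r[6] = 39
r[7] = 43  (first piece 1, then r[6]=39)
r[8] = 48  (first piece 2, then r[6]=39)
r[9] = 57  (first piece 3, then r[6]=39)
r[10] = 61  (first piece 1, then r[9]=57)
r[11] = 66  (first piece 2, then r[9]=57)
Maximum revenue is $66.
Now minimize piece count subject to staying optimal: for each k, pieces[k] = 1 + min over i with p[i]+r[k−i]=r[k] of pieces[k−i].
pieces[8] = 2
pieces[9] = 2
pieces[10] = 3
pieces[11] = 3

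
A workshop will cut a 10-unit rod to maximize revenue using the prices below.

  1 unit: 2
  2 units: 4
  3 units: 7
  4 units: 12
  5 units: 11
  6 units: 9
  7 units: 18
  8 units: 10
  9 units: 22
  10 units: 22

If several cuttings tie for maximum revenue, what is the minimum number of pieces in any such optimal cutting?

3

Let r[k] be the best obtainable value from length k. For each k, try every first piece i and keep the best of price[i] + r[k−i].
r[1] = 2
r[2] = 4  (first piece 1, then r[1]=2)
r[3] = 7
r[4] = 12
r[5] = 14  (first piece 1, then r[4]=12)
r[6] = 16  (first piece 1, then r[5]=14)
r[7] = 19  (first piece 3, then r[4]=12)
r[8] = 24  (first piece 4, then r[4]=12)
r[9] = 26  (first piece 1, then r[8]=24)
r[10] = 28  (first piece 1, then r[9]=26)
Maximum revenue is 28.
Now minimize piece count subject to staying optimal: for each k, pieces[k] = 1 + min over i with p[i]+r[k−i]=r[k] of pieces[k−i].
pieces[7] = 2
pieces[8] = 2
pieces[9] = 3
pieces[10] = 3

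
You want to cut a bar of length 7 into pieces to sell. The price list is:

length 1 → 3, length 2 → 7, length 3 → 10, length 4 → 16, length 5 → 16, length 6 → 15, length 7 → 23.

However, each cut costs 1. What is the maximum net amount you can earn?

Consider every possible first cut. v[k] is the best of p[i]+v[k−i] over all sellable i≤k, charging 1 whenever i<k.
v[1] = 3
v[2] = max(3+3-1, 7+0) = 7
v[3] = max(3+7-1, 7+3-1, 10+0) = 10
v[4] = max(3+10-1, 7+7-1, 10+3-1, 16+0) = 16
v[5] = max(3+16-1, 7+10-1, 10+7-1, 16+3-1, 16+0) = 18
v[6] = max(3+18-1, 7+16-1, 10+10-1, 16+7-1, 16+3-1, 15+0) = 22
v[7] = max(3+22-1, 7+18-1, 10+16-1, …, 15+3-1, 23+0) = 25
One optimal plan: pieces 4 + 3 (1 cut) → 26 − 1 = 25.

25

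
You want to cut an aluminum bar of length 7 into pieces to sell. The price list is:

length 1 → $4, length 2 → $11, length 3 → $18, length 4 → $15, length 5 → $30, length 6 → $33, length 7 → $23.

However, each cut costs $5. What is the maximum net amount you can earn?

36

Build v[k] bottom-up: v[k] = max over allowed piece i of (p[i] + v[k−i]) − 5 per cut.
v[1] = 4
v[2] = 11
v[3] = 18
v[4] = 17  (first piece 1, then v[3]=18)
v[5] = 30
v[6] = 33
v[7] = 36  (first piece 2, then v[5]=30)
One optimal plan: pieces 5 + 2 (1 cut) → $41 − $5 = $36.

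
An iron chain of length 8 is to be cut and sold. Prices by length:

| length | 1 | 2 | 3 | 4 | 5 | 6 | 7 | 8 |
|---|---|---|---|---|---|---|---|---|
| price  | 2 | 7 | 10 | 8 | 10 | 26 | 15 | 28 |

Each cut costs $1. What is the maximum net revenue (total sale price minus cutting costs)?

Build r[k] bottom-up: r[k] = max over allowed piece i of (p[i] + r[k−i]) − 1 per cut.
r[1] = 2
r[2] = 7
r[3] = 10
r[4] = 13  (first piece 2, then r[2]=7)
r[5] = 16  (first piece 2, then r[3]=10)
r[6] = 26
r[7] = 27  (first piece 1, then r[6]=26)
r[8] = 32  (first piece 2, then r[6]=26)
One optimal plan: pieces 6 + 2 (1 cut) → $33 − $1 = $32.

32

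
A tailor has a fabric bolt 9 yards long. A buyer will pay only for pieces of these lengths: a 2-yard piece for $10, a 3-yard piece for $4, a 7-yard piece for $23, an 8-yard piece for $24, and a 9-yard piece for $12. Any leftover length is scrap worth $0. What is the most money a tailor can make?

40

Let best[k] be the best obtainable value from length k. For each k, try every first piece i and keep the best of price[i] + best[k−i].
best[1] = 0
best[2] = 10
best[3] = 10
best[4] = 20  (first piece 2, then best[2]=10)
best[5] = 20
best[6] = 30  (first piece 2, then best[4]=20)
best[7] = 30
best[8] = 40  (first piece 2, then best[6]=30)
best[9] = 40
One optimal cutting: pieces 2 + 2 + 2 + 2 with 1 yard of scrap → $40.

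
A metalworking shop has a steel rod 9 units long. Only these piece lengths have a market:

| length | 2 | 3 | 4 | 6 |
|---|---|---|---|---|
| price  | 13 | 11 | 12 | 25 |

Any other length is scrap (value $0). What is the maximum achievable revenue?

52

Consider every possible first cut. best[k] is the best of p[i]+best[k−i] over all sellable i≤k.
best[1] = 0
best[2] = 13
best[3] = max(13+0, 11+0) = 13
best[4] = max(13+13, 11+0, 12+0) = 26
best[5] = max(13+13, 11+13, 12+0) = 26
best[6] = max(13+26, 11+13, 12+13, 25+0) = 39
best[7] = max(13+26, 11+26, 12+13, 25+0) = 39
best[8] = max(13+39, 11+26, 12+26, 25+13) = 52
best[9] = max(13+39, 11+39, 12+26, 25+13) = 52
One optimal cutting: pieces 2 + 2 + 2 + 2 with 1 unit of scrap → $52.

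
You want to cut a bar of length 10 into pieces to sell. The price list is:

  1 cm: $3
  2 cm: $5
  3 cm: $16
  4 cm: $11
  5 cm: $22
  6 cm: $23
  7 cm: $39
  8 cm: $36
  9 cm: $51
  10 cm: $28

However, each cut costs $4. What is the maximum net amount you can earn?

51

Build net[k] bottom-up: net[k] = max over allowed piece i of (p[i] + net[k−i]) − 4 per cut.
net[1] = 3
net[2] = max(3+3-4, 5+0) = 5
net[3] = max(3+5-4, 5+3-4, 16+0) = 16
net[4] = max(3+16-4, 5+5-4, 16+3-4, 11+0) = 15
net[5] = max(3+15-4, 5+16-4, 16+5-4, 11+3-4, 22+0) = 22
net[6] = max(3+22-4, 5+15-4, 16+16-4, 11+5-4, 22+3-4, 23+0) = 28
net[7] = max(3+28-4, 5+22-4, 16+15-4, …, 23+3-4, 39+0) = 39
net[8] = max(3+39-4, 5+28-4, 16+22-4, …, 39+3-4, 36+0) = 38
net[9] = max(3+38-4, 5+39-4, 16+28-4, …, 36+3-4, 51+0) = 51
net[10] = max(3+51-4, 5+38-4, 16+39-4, …, 51+3-4, 28+0) = 51
One optimal plan: pieces 7 + 3 (1 cut) → $55 − $4 = $51.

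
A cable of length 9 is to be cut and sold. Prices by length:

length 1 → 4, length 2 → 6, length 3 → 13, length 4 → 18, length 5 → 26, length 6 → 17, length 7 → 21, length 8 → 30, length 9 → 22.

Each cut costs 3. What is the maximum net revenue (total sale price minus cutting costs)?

Consider every possible first cut. net[k] is the best of p[i]+net[k−i] over all sellable i≤k, charging 3 whenever i<k.
net[1] = 4
net[2] = max(4+4-3, 6+0) = 6
net[3] = max(4+6-3, 6+4-3, 13+0) = 13
net[4] = max(4+13-3, 6+6-3, 13+4-3, 18+0) = 18
net[5] = max(4+18-3, 6+13-3, 13+6-3, 18+4-3, 26+0) = 26
net[6] = max(4+26-3, 6+18-3, 13+13-3, 18+6-3, 26+4-3, 17+0) = 27
net[7] = max(4+27-3, 6+26-3, 13+18-3, …, 17+4-3, 21+0) = 29
net[8] = max(4+29-3, 6+27-3, 13+26-3, …, 21+4-3, 30+0) = 36
net[9] = max(4+36-3, 6+29-3, 13+27-3, …, 30+4-3, 22+0) = 41
One optimal plan: pieces 5 + 4 (1 cut) → 44 − 3 = 41.

41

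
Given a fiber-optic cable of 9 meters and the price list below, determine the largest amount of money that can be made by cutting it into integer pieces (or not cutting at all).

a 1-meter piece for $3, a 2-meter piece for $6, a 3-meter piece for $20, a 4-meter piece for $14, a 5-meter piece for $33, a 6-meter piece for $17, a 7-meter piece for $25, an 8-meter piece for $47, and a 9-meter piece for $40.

Consider every possible first cut. r[k] is the best of p[i]+r[k−i] over all sellable i≤k.
r[1] = 3
r[2] = 6  (first piece 1, then r[1]=3)
r[3] = 20
r[4] = 23  (first piece 1, then r[3]=20)
r[5] = 33
r[6] = 40  (first piece 3, then r[3]=20)
r[7] = 43  (first piece 1, then r[6]=40)
r[8] = 53  (first piece 3, then r[5]=33)
r[9] = 60  (first piece 3, then r[6]=40)
One optimal cutting: 3 + 3 + 3 → $20 + $20 + $20 = $60.

60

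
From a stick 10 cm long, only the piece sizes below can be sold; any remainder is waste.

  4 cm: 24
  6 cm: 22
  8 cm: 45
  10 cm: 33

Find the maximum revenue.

48

Consider every possible first cut. r[k] is the best of p[i]+r[k−i] over all sellable i≤k.
r[1] = 0
r[2] = 0
r[3] = 0
r[4] = 24
r[5] = 24
r[6] = max(24+0, 22+0) = 24
r[7] = max(24+0, 22+0) = 24
r[8] = max(24+24, 22+0, 45+0) = 48
r[9] = max(24+24, 22+0, 45+0) = 48
r[10] = max(24+24, 22+24, 45+0, 33+0) = 48
One optimal cutting: pieces 4 + 4 with 2 cm of scrap → 48.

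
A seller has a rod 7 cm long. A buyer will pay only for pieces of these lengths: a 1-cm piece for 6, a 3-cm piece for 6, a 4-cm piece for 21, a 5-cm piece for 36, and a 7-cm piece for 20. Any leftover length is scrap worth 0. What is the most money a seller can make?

Consider every possible first cut. f[k] is the best of p[i]+f[k−i] over all sellable i≤k.
f[1] = 6
f[2] = 12  (first piece 1, then f[1]=6)
f[3] = max(6+12, 6+0) = 18
f[4] = max(6+18, 6+6, 21+0) = 24
f[5] = max(6+24, 6+12, 21+6, 36+0) = 36
f[6] = max(6+36, 6+18, 21+12, 36+6) = 42
f[7] = max(6+42, 6+24, 21+18, 36+12, 20+0) = 48
One optimal cutting: 5 + 1 + 1 → 48.

48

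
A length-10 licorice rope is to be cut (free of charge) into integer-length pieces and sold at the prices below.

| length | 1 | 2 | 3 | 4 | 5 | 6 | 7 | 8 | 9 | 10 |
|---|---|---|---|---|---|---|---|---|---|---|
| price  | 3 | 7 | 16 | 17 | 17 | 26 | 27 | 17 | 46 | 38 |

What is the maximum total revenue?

Build v[k] bottom-up: v[k] = max over allowed piece i of (p[i] + v[k−i]).
v[1] = 3
v[2] = max(3+3, 7+0) = 7
v[3] = max(3+7, 7+3, 16+0) = 16
v[4] = max(3+16, 7+7, 16+3, 17+0) = 19
v[5] = max(3+19, 7+16, 16+7, 17+3, 17+0) = 23
v[6] = max(3+23, 7+19, 16+16, 17+7, 17+3, 26+0) = 32
v[7] = max(3+32, 7+23, 16+19, …, 26+3, 27+0) = 35
v[8] = max(3+35, 7+32, 16+23, …, 27+3, 17+0) = 39
v[9] = max(3+39, 7+35, 16+32, …, 17+3, 46+0) = 48
v[10] = max(3+48, 7+39, 16+35, …, 46+3, 38+0) = 51
One optimal cutting: 3 + 3 + 3 + 1 → ¢16 + ¢16 + ¢16 + ¢3 = ¢51.

51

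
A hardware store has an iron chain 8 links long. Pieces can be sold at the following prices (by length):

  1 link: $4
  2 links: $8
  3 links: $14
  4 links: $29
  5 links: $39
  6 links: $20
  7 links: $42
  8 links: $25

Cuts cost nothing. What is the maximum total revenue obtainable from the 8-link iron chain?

Consider every possible first cut. v[k] is the best of p[i]+v[k−i] over all sellable i≤k.
v[1] = 4
v[2] = 8  (first piece 1, then v[1]=4)
v[3] = 14
v[4] = 29
v[5] = 39
v[6] = 43  (first piece 1, then v[5]=39)
v[7] = 47  (first piece 1, then v[6]=43)
v[8] = 58  (first piece 4, then v[4]=29)
One optimal cutting: 4 + 4 → $29 + $29 = $58.

58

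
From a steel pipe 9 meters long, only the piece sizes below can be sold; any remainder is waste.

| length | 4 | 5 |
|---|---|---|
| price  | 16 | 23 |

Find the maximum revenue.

39

Consider every possible first cut. best[k] is the best of p[i]+best[k−i] over all sellable i≤k.
best[1] = 0
best[2] = 0
best[3] = 0
best[4] = 16
best[5] = max(16+0, 23+0) = 23
best[6] = max(16+0, 23+0) = 23
best[7] = max(16+0, 23+0) = 23
best[8] = max(16+16, 23+0) = 32
best[9] = max(16+23, 23+16) = 39
One optimal cutting: 5 + 4 → $39.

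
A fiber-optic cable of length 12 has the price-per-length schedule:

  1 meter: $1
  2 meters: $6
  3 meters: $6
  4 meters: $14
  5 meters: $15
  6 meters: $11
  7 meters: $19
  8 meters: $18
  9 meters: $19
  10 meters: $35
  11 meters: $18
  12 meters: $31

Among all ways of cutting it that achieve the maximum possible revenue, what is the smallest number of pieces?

Let r[k] be the best obtainable value from length k. For each k, try every first piece i and keep the best of price[i] + r[k−i].
r[1] = 1
r[2] = 6
r[3] = 7  (first piece 1, then r[2]=6)
r[4] = 14
r[5] = 15  (first piece 1, then r[4]=14)
r[6] = 20  (first piece 2, then r[4]=14)
r[7] = 21  (first piece 1, then r[6]=20)
r[8] = 28  (first piece 4, then r[4]=14)
r[9] = 29  (first piece 1, then r[8]=28)
r[10] = 35
r[11] = 36  (first piece 1, then r[10]=35)
r[12] = 42  (first piece 4, then r[8]=28)
Maximum revenue is $42.
Now minimize piece count subject to staying optimal: for each k, pieces[k] = 1 + min over i with p[i]+r[k−i]=r[k] of pieces[k−i].
pieces[9] = 2
pieces[10] = 1
pieces[11] = 2
pieces[12] = 3

3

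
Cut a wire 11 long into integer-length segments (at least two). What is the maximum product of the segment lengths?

54

Define prod[k] = max over 1≤i<k of i · max(k−i, prod[k−i]); the inner max lets the remainder stay uncut if that's better.
prod[2] = 1·max(1,0) = 1·1 = 1
prod[3] = 1·max(2,1) = 1·2 = 2
prod[4] = 2·max(2,1) = 2·2 = 4
prod[5] = 2·max(3,2) = 2·3 = 6
prod[6] = 3·max(3,2) = 3·3 = 9
prod[7] = 2·max(5,6) = 2·6 = 12
prod[8] = 2·max(6,9) = 2·9 = 18
prod[9] = 3·max(6,9) = 3·9 = 27
prod[10] = 2·max(8,18) = 2·18 = 36
prod[11] = 2·max(9,27) = 2·27 = 54
One optimal split: 3 + 3 + 3 + 2; product 3·3·3·2 = 54.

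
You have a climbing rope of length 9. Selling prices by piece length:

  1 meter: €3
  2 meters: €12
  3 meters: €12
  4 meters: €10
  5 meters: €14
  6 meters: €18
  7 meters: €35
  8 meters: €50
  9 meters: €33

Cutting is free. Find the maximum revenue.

53

Build R[k] bottom-up: R[k] = max over allowed piece i of (p[i] + R[k−i]).
R[1] = 3
R[2] = max(3+3, 12+0) = 12
R[3] = max(3+12, 12+3, 12+0) = 15
R[4] = max(3+15, 12+12, 12+3, 10+0) = 24
R[5] = max(3+24, 12+15, 12+12, 10+3, 14+0) = 27
R[6] = max(3+27, 12+24, 12+15, 10+12, 14+3, 18+0) = 36
R[7] = max(3+36, 12+27, 12+24, …, 18+3, 35+0) = 39
R[8] = max(3+39, 12+36, 12+27, …, 35+3, 50+0) = 50
R[9] = max(3+50, 12+39, 12+36, …, 50+3, 33+0) = 53
One optimal cutting: 8 + 1 → €50 + €3 = €53.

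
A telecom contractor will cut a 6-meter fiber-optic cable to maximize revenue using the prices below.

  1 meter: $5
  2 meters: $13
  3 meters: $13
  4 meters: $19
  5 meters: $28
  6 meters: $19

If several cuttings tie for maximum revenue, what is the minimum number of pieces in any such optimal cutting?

3

Let r[k] be the best obtainable value from length k. For each k, try every first piece i and keep the best of price[i] + r[k−i].
r[1] = 5
r[2] = max(5+5, 13+0) = 13
r[3] = max(5+13, 13+5, 13+0) = 18
r[4] = max(5+18, 13+13, 13+5, 19+0) = 26
r[5] = max(5+26, 13+18, 13+13, 19+5, 28+0) = 31
r[6] = max(5+31, 13+26, 13+18, 19+13, 28+5, 19+0) = 39
Maximum revenue is $39.
Now minimize piece count subject to staying optimal: for each k, pieces[k] = 1 + min over i with p[i]+r[k−i]=r[k] of pieces[k−i].
pieces[3] = 2
pieces[4] = 2
pieces[5] = 3
pieces[6] = 3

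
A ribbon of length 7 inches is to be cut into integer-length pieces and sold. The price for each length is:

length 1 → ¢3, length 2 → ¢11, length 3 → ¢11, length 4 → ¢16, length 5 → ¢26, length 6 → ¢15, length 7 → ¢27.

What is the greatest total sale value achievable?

Let R[k] be the best obtainable value from length k. For each k, try every first piece i and keep the best of price[i] + R[k−i].
R[1] = 3
R[2] = max(3+3, 11+0) = 11
R[3] = max(3+11, 11+3, 11+0) = 14
R[4] = max(3+14, 11+11, 11+3, 16+0) = 22
R[5] = max(3+22, 11+14, 11+11, 16+3, 26+0) = 26
R[6] = max(3+26, 11+22, 11+14, 16+11, 26+3, 15+0) = 33
R[7] = max(3+33, 11+26, 11+22, …, 15+3, 27+0) = 37
One optimal cutting: 5 + 2 → ¢26 + ¢11 = ¢37.

37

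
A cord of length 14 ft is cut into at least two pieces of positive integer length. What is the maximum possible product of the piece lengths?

162

Fill prod[k] for k=2..14: at each k try every first piece i and multiply by the better of (k−i) uncut or prod[k−i].
Small cases: prod[2]=1, prod[3]=2, prod[4]=4, prod[5]=6, prod[6]=9.
prod[7] = 2*max(5,6) = 2*6 = 12
prod[8] = 2*max(6,9) = 2*9 = 18
prod[9] = 3*max(6,9) = 3*9 = 27
prod[10] = 2*max(8,18) = 2*18 = 36
prod[11] = 2*max(9,27) = 2*27 = 54
prod[12] = 3*max(9,27) = 3*27 = 81
prod[13] = 2*max(11,54) = 2*54 = 108
prod[14] = 2*max(12,81) = 2*81 = 162
One optimal split: 3 + 3 + 3 + 3 + 2; product 3*3*3*3*2 = 162.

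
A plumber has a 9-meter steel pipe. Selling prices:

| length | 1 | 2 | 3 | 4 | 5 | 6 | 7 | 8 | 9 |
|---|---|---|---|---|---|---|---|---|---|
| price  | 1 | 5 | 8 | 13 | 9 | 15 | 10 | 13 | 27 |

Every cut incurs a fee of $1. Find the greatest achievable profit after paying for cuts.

27

Let v[k] be the best obtainable value from length k. For each k, try every first piece i and keep the best of price[i] + v[k−i] minus the 1 cut fee when i<k.
v[1] = 1
v[2] = max(1+1-1, 5+0) = 5
v[3] = max(1+5-1, 5+1-1, 8+0) = 8
v[4] = max(1+8-1, 5+5-1, 8+1-1, 13+0) = 13
v[5] = max(1+13-1, 5+8-1, 8+5-1, 13+1-1, 9+0) = 13
v[6] = max(1+13-1, 5+13-1, 8+8-1, 13+5-1, 9+1-1, 15+0) = 17
v[7] = max(1+17-1, 5+13-1, 8+13-1, …, 15+1-1, 10+0) = 20
v[8] = max(1+20-1, 5+17-1, 8+13-1, …, 10+1-1, 13+0) = 25
v[9] = max(1+25-1, 5+20-1, 8+17-1, …, 13+1-1, 27+0) = 27
Best is to make no cuts and sell whole for $27.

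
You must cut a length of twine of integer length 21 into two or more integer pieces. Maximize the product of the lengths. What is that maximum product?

2187

Define f[k] = max over 1≤i<k of i · max(k−i, f[k−i]); the inner max lets the remainder stay uncut if that's better.
f[2] = 1·max(1,0) = 1·1 = 1
f[3] = max(1·2, 2·1) = 2
f[4] = max(1·3, 2·2, 3·1) = 4
f[5] = max(1·4, 2·3, 3·2, 4·1) = 6
f[6] = max(1·6, 2·4, 3·3, 4·2, 5·1) = 9
f[7] = max(1·9, 2·6, 3·4, 4·3, 5·2, 6·1) = 12
f[8] = max(1·12, 2·9, 3·6, …, 6·2, 7·1) = 18
f[9] = max(1·18, 2·12, 3·9, …, 7·2, 8·1) = 27
f[10] = max(1·27, 2·18, 3·12, …, 8·2, 9·1) = 36
f[11] = max(1·36, 2·27, 3·18, …, 9·2, 10·1) = 54
f[12] = max(1·54, 2·36, 3·27, …, 10·2, 11·1) = 81
f[13] = max(1·81, 2·54, 3·36, …, 11·2, 12·1) = 108
f[14] = max(1·108, 2·81, 3·54, …, 12·2, 13·1) = 162
f[15] = max(1·162, 2·108, 3·81, …, 13·2, 14·1) = 243
f[16] = max(1·243, 2·162, 3·108, …, 14·2, 15·1) = 324
f[17] = max(1·324, 2·243, 3·162, …, 15·2, 16·1) = 486
f[18] = max(1·486, 2·324, 3·243, …, 16·2, 17·1) = 729
f[19] = max(1·729, 2·486, 3·324, …, 17·2, 18·1) = 972
f[20] = max(1·972, 2·729, 3·486, …, 18·2, 19·1) = 1458
f[21] = max(1·1458, 2·972, 3·729, …, 19·2, 20·1) = 2187
One optimal split: 3 + 3 + 3 + 3 + 3 + 3 + 3; product 3·3·3·3·3·3·3 = 2187.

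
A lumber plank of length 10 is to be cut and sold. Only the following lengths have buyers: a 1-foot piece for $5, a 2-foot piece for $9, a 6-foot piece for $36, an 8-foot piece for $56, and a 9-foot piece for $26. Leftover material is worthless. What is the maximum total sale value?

Build f[k] bottom-up: f[k] = max over allowed piece i of (p[i] + f[k−i]).
f[1] = 5
f[2] = 10  (first piece 1, then f[1]=5)
f[3] = 15  (first piece 1, then f[2]=10)
f[4] = 20  (first piece 1, then f[3]=15)
f[5] = 25  (first piece 1, then f[4]=20)
f[6] = 36
f[7] = 41  (first piece 1, then f[6]=36)
f[8] = 56
f[9] = 61  (first piece 1, then f[8]=56)
f[10] = 66  (first piece 1, then f[9]=61)
One optimal cutting: 8 + 1 + 1 → $66.

66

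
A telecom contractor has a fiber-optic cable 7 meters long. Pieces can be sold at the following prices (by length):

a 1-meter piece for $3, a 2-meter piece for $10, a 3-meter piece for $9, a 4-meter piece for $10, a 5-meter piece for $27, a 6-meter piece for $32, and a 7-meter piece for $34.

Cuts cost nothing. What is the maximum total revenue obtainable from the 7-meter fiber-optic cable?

37

Let R[k] be the best obtainable value from length k. For each k, try every first piece i and keep the best of price[i] + R[k−i].
R[1] = 3
R[2] = max(3+3, 10+0) = 10
R[3] = max(3+10, 10+3, 9+0) = 13
R[4] = max(3+13, 10+10, 9+3, 10+0) = 20
R[5] = max(3+20, 10+13, 9+10, 10+3, 27+0) = 27
R[6] = max(3+27, 10+20, 9+13, 10+10, 27+3, 32+0) = 32
R[7] = max(3+32, 10+27, 9+20, …, 32+3, 34+0) = 37
One optimal cutting: 5 + 2 → $27 + $10 = $37.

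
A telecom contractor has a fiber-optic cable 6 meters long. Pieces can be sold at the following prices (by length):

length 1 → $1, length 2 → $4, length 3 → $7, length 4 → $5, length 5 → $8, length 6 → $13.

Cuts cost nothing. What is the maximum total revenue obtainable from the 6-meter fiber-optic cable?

Build best[k] bottom-up: best[k] = max over allowed piece i of (p[i] + best[k−i]).
best[1] = 1
best[2] = max(1+1, 4+0) = 4
best[3] = max(1+4, 4+1, 7+0) = 7
best[4] = max(1+7, 4+4, 7+1, 5+0) = 8
best[5] = max(1+8, 4+7, 7+4, 5+1, 8+0) = 11
best[6] = max(1+11, 4+8, 7+7, 5+4, 8+1, 13+0) = 14
One optimal cutting: 3 + 3 → $7 + $7 = $14.

14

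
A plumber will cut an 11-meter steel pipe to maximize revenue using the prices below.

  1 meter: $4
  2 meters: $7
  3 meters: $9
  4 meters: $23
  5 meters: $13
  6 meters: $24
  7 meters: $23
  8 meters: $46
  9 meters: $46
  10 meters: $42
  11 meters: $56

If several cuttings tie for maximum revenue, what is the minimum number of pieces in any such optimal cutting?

4

Let r[k] be the best obtainable value from length k. For each k, try every first piece i and keep the best of price[i] + r[k−i].
r[1] = 4
r[2] = max(4+4, 7+0) = 8
r[3] = max(4+8, 7+4, 9+0) = 12
r[4] = max(4+12, 7+8, 9+4, 23+0) = 23
r[5] = max(4+23, 7+12, 9+8, 23+4, 13+0) = 27
r[6] = max(4+27, 7+23, 9+12, 23+8, 13+4, 24+0) = 31
r[7] = max(4+31, 7+27, 9+23, …, 24+4, 23+0) = 35
r[8] = max(4+35, 7+31, 9+27, …, 23+4, 46+0) = 46
r[9] = max(4+46, 7+35, 9+31, …, 46+4, 46+0) = 50
r[10] = max(4+50, 7+46, 9+35, …, 46+4, 42+0) = 54
r[11] = max(4+54, 7+50, 9+46, …, 42+4, 56+0) = 58
Maximum revenue is $58.
Now minimize piece count subject to staying optimal: for each k, pieces[k] = 1 + min over i with p[i]+r[k−i]=r[k] of pieces[k−i].
pieces[8] = 1
pieces[9] = 2
pieces[10] = 3
pieces[11] = 4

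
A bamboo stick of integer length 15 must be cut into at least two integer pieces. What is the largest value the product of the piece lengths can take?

243

Define g[k] = max over 1≤i<k of i · max(k−i, g[k−i]); the inner max lets the remainder stay uncut if that's better.
g[2] = 1×max(1,0) = 1×1 = 1
g[3] = 1×max(2,1) = 1×2 = 2
g[4] = 2×max(2,1) = 2×2 = 4
g[5] = 2×max(3,2) = 2×3 = 6
g[6] = 3×max(3,2) = 3×3 = 9
g[7] = 2×max(5,6) = 2×6 = 12
g[8] = 2×max(6,9) = 2×9 = 18
g[9] = 3×max(6,9) = 3×9 = 27
g[10] = 2×max(8,18) = 2×18 = 36
g[11] = 2×max(9,27) = 2×27 = 54
g[12] = 3×max(9,27) = 3×27 = 81
g[13] = 2×max(11,54) = 2×54 = 108
g[14] = 2×max(12,81) = 2×81 = 162
g[15] = 3×max(12,81) = 3×81 = 243
One optimal split: 3 + 3 + 3 + 3 + 3; product 3×3×3×3×3 = 243.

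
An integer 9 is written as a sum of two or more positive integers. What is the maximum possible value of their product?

Fill P[k] for k=2..9: at each k try every first piece i and multiply by the better of (k−i) uncut or P[k−i].
P[2] = 1*max(1,0) = 1*1 = 1
P[3] = 1*max(2,1) = 1*2 = 2
P[4] = 2*max(2,1) = 2*2 = 4
P[5] = 2*max(3,2) = 2*3 = 6
P[6] = 3*max(3,2) = 3*3 = 9
P[7] = 2*max(5,6) = 2*6 = 12
P[8] = 2*max(6,9) = 2*9 = 18
P[9] = 3*max(6,9) = 3*9 = 27
One optimal split: 3 + 3 + 3; product 3*3*3 = 27.

27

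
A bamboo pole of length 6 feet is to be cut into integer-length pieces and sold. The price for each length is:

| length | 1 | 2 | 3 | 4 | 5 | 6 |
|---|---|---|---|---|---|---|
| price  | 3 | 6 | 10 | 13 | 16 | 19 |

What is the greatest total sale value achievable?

20

Consider every possible first cut. v[k] is the best of p[i]+v[k−i] over all sellable i≤k.
v[1] = 3
v[2] = max(3+3, 6+0) = 6
v[3] = max(3+6, 6+3, 10+0) = 10
v[4] = max(3+10, 6+6, 10+3, 13+0) = 13
v[5] = max(3+13, 6+10, 10+6, 13+3, 16+0) = 16
v[6] = max(3+16, 6+13, 10+10, 13+6, 16+3, 19+0) = 20
One optimal cutting: 3 + 3 → $10 + $10 = $20.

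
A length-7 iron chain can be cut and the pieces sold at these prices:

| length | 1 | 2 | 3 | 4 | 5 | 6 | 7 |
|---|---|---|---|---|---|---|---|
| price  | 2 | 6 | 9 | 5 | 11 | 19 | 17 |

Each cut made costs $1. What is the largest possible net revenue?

Let net[k] be the best obtainable value from length k. For each k, try every first piece i and keep the best of price[i] + net[k−i] minus the 1 cut fee when i<k.
net[1] = 2
net[2] = max(2+2-1, 6+0) = 6
net[3] = max(2+6-1, 6+2-1, 9+0) = 9
net[4] = max(2+9-1, 6+6-1, 9+2-1, 5+0) = 11
net[5] = max(2+11-1, 6+9-1, 9+6-1, 5+2-1, 11+0) = 14
net[6] = max(2+14-1, 6+11-1, 9+9-1, 5+6-1, 11+2-1, 19+0) = 19
net[7] = max(2+19-1, 6+14-1, 9+11-1, …, 19+2-1, 17+0) = 20
One optimal plan: pieces 6 + 1 (1 cut) → $21 − $1 = $20.

20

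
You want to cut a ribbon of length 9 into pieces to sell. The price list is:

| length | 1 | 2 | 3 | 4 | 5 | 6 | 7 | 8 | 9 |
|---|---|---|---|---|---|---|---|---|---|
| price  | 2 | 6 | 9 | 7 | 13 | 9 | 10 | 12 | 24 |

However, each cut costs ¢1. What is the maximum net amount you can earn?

25

Consider every possible first cut. v[k] is the best of p[i]+v[k−i] over all sellable i≤k, charging 1 whenever i<k.
v[1] = 2
v[2] = max(2+2-1, 6+0) = 6
v[3] = max(2+6-1, 6+2-1, 9+0) = 9
v[4] = max(2+9-1, 6+6-1, 9+2-1, 7+0) = 11
v[5] = max(2+11-1, 6+9-1, 9+6-1, 7+2-1, 13+0) = 14
v[6] = max(2+14-1, 6+11-1, 9+9-1, 7+6-1, 13+2-1, 9+0) = 17
v[7] = max(2+17-1, 6+14-1, 9+11-1, …, 9+2-1, 10+0) = 19
v[8] = max(2+19-1, 6+17-1, 9+14-1, …, 10+2-1, 12+0) = 22
v[9] = max(2+22-1, 6+19-1, 9+17-1, …, 12+2-1, 24+0) = 25
One optimal plan: pieces 3 + 3 + 3 (2 cuts) → ¢27 − ¢2 = ¢25.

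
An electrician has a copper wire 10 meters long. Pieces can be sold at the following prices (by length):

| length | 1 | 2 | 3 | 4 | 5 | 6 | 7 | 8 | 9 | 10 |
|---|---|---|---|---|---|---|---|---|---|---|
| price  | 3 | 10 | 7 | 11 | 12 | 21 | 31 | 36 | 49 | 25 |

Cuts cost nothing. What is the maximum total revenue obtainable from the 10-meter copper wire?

52

Let r[k] be the best obtainable value from length k. For each k, try every first piece i and keep the best of price[i] + r[k−i].
r[1] = 3
r[2] = max(3+3, 10+0) = 10
r[3] = max(3+10, 10+3, 7+0) = 13
r[4] = max(3+13, 10+10, 7+3, 11+0) = 20
r[5] = max(3+20, 10+13, 7+10, 11+3, 12+0) = 23
r[6] = max(3+23, 10+20, 7+13, 11+10, 12+3, 21+0) = 30
r[7] = max(3+30, 10+23, 7+20, …, 21+3, 31+0) = 33
r[8] = max(3+33, 10+30, 7+23, …, 31+3, 36+0) = 40
r[9] = max(3+40, 10+33, 7+30, …, 36+3, 49+0) = 49
r[10] = max(3+49, 10+40, 7+33, …, 49+3, 25+0) = 52
One optimal cutting: 9 + 1 → €49 + €3 = €52.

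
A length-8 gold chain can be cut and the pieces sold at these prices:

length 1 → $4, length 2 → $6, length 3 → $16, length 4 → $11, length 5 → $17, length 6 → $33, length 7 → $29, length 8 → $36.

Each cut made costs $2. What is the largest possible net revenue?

37

Let r[k] be the best obtainable value from length k. For each k, try every first piece i and keep the best of price[i] + r[k−i] minus the 2 cut fee when i<k.
r[1] = 4
r[2] = max(4+4-2, 6+0) = 6
r[3] = max(4+6-2, 6+4-2, 16+0) = 16
r[4] = max(4+16-2, 6+6-2, 16+4-2, 11+0) = 18
r[5] = max(4+18-2, 6+16-2, 16+6-2, 11+4-2, 17+0) = 20
r[6] = max(4+20-2, 6+18-2, 16+16-2, 11+6-2, 17+4-2, 33+0) = 33
r[7] = max(4+33-2, 6+20-2, 16+18-2, …, 33+4-2, 29+0) = 35
r[8] = max(4+35-2, 6+33-2, 16+20-2, …, 29+4-2, 36+0) = 37
One optimal plan: pieces 6 + 1 + 1 (2 cuts) → $41 − $4 = $37.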